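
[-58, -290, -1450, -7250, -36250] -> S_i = -58*5^i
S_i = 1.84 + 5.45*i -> [1.84, 7.29, 12.74, 18.19, 23.64]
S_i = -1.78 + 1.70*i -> [-1.78, -0.08, 1.62, 3.32, 5.02]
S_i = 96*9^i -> [96, 864, 7776, 69984, 629856]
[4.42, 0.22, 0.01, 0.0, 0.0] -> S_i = 4.42*0.05^i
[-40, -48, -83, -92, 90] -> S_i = Random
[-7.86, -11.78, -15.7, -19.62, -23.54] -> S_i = -7.86 + -3.92*i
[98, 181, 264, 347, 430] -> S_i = 98 + 83*i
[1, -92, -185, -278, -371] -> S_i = 1 + -93*i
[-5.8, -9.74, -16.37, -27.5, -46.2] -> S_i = -5.80*1.68^i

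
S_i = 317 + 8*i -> [317, 325, 333, 341, 349]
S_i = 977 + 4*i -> [977, 981, 985, 989, 993]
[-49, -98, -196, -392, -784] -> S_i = -49*2^i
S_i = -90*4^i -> [-90, -360, -1440, -5760, -23040]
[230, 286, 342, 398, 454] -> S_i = 230 + 56*i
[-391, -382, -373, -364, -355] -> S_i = -391 + 9*i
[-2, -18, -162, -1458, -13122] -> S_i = -2*9^i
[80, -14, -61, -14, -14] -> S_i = Random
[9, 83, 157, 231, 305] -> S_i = 9 + 74*i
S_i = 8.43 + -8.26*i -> [8.43, 0.17, -8.09, -16.35, -24.61]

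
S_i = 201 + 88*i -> [201, 289, 377, 465, 553]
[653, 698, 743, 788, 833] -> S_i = 653 + 45*i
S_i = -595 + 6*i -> [-595, -589, -583, -577, -571]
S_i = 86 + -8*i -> [86, 78, 70, 62, 54]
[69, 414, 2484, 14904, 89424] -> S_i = 69*6^i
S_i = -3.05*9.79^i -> [-3.05, -29.86, -292.32, -2861.86, -28017.58]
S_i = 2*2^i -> [2, 4, 8, 16, 32]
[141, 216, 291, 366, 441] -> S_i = 141 + 75*i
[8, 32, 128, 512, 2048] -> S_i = 8*4^i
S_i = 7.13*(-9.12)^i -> [7.13, -65.03, 593.03, -5408.47, 49325.2]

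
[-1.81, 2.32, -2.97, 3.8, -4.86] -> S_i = -1.81*(-1.28)^i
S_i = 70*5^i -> [70, 350, 1750, 8750, 43750]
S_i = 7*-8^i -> [7, -56, 448, -3584, 28672]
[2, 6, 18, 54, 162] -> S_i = 2*3^i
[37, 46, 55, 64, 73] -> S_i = 37 + 9*i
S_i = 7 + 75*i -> [7, 82, 157, 232, 307]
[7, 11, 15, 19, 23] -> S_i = 7 + 4*i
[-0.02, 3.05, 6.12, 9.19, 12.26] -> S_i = -0.02 + 3.07*i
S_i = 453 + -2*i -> [453, 451, 449, 447, 445]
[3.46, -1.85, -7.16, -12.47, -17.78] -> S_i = 3.46 + -5.31*i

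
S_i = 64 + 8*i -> [64, 72, 80, 88, 96]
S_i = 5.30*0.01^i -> [5.3, 0.05, 0.0, 0.0, 0.0]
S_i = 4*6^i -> [4, 24, 144, 864, 5184]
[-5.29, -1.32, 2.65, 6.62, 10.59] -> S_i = -5.29 + 3.97*i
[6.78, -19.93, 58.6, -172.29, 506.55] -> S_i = 6.78*(-2.94)^i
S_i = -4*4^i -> [-4, -16, -64, -256, -1024]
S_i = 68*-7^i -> [68, -476, 3332, -23324, 163268]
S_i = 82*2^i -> [82, 164, 328, 656, 1312]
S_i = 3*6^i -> [3, 18, 108, 648, 3888]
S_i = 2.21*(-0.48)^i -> [2.21, -1.06, 0.51, -0.24, 0.12]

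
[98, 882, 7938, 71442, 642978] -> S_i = 98*9^i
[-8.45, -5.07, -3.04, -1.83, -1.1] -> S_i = -8.45*0.60^i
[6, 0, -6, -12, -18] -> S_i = 6 + -6*i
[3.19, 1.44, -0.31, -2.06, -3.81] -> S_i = 3.19 + -1.75*i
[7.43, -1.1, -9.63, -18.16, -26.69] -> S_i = 7.43 + -8.53*i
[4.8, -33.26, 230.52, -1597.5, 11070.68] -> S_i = 4.80*(-6.93)^i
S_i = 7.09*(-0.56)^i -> [7.09, -3.97, 2.22, -1.25, 0.7]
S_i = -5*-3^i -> [-5, 15, -45, 135, -405]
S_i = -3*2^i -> [-3, -6, -12, -24, -48]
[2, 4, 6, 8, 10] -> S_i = 2 + 2*i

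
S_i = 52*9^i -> [52, 468, 4212, 37908, 341172]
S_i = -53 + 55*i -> [-53, 2, 57, 112, 167]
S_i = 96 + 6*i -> [96, 102, 108, 114, 120]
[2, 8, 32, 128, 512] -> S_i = 2*4^i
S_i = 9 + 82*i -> [9, 91, 173, 255, 337]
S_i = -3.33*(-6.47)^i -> [-3.33, 21.55, -139.4, 901.9, -5835.28]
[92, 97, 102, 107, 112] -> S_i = 92 + 5*i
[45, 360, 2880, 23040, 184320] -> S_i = 45*8^i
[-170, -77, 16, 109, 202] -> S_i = -170 + 93*i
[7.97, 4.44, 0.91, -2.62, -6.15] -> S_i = 7.97 + -3.53*i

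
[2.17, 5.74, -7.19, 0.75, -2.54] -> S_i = Random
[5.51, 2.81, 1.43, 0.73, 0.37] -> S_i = 5.51*0.51^i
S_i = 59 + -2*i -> [59, 57, 55, 53, 51]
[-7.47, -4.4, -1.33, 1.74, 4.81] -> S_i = -7.47 + 3.07*i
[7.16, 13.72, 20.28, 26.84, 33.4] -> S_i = 7.16 + 6.56*i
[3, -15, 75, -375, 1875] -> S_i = 3*-5^i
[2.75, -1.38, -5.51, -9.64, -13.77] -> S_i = 2.75 + -4.13*i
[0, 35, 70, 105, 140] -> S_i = 0 + 35*i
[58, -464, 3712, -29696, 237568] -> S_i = 58*-8^i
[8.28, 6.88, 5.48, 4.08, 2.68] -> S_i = 8.28 + -1.40*i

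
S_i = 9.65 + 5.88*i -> [9.65, 15.53, 21.41, 27.29, 33.17]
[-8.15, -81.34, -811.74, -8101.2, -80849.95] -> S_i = -8.15*9.98^i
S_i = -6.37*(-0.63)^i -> [-6.37, 4.01, -2.53, 1.59, -1.0]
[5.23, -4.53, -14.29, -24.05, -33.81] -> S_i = 5.23 + -9.76*i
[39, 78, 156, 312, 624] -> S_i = 39*2^i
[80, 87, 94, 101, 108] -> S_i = 80 + 7*i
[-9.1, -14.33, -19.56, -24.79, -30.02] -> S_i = -9.10 + -5.23*i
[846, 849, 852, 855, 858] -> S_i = 846 + 3*i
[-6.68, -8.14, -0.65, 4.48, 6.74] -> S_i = Random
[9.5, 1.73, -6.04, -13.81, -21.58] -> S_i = 9.50 + -7.77*i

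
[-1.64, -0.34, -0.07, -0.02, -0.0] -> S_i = -1.64*0.21^i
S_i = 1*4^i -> [1, 4, 16, 64, 256]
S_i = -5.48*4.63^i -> [-5.48, -25.37, -117.47, -543.91, -2518.28]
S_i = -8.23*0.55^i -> [-8.23, -4.53, -2.49, -1.37, -0.75]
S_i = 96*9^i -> [96, 864, 7776, 69984, 629856]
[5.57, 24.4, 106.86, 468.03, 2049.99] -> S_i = 5.57*4.38^i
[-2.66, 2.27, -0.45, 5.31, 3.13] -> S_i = Random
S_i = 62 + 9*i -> [62, 71, 80, 89, 98]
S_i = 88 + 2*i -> [88, 90, 92, 94, 96]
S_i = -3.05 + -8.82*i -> [-3.05, -11.87, -20.69, -29.51, -38.33]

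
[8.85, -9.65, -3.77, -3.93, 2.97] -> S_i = Random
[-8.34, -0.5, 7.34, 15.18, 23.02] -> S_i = -8.34 + 7.84*i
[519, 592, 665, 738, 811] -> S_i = 519 + 73*i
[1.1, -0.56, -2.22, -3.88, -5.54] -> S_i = 1.10 + -1.66*i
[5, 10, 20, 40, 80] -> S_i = 5*2^i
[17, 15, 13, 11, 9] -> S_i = 17 + -2*i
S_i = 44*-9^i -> [44, -396, 3564, -32076, 288684]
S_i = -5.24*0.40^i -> [-5.24, -2.1, -0.84, -0.34, -0.13]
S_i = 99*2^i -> [99, 198, 396, 792, 1584]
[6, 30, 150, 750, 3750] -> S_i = 6*5^i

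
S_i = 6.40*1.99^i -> [6.4, 12.74, 25.34, 50.44, 100.37]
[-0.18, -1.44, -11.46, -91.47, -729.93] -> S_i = -0.18*7.98^i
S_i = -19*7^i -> [-19, -133, -931, -6517, -45619]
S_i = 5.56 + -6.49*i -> [5.56, -0.93, -7.42, -13.91, -20.4]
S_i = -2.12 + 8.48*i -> [-2.12, 6.36, 14.84, 23.32, 31.8]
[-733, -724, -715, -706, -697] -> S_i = -733 + 9*i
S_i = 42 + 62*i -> [42, 104, 166, 228, 290]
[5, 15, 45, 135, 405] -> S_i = 5*3^i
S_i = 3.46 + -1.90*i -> [3.46, 1.56, -0.34, -2.24, -4.14]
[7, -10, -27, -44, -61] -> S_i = 7 + -17*i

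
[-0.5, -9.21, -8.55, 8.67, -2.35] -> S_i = Random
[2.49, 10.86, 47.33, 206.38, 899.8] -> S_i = 2.49*4.36^i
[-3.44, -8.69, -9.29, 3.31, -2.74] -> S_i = Random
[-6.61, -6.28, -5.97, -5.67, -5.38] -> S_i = -6.61*0.95^i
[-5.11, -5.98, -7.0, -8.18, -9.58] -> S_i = -5.11*1.17^i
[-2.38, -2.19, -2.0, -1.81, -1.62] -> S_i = -2.38 + 0.19*i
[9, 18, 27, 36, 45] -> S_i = 9 + 9*i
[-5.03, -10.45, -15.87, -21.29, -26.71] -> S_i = -5.03 + -5.42*i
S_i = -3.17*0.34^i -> [-3.17, -1.08, -0.37, -0.12, -0.04]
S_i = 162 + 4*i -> [162, 166, 170, 174, 178]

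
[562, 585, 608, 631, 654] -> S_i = 562 + 23*i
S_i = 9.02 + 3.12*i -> [9.02, 12.14, 15.26, 18.38, 21.5]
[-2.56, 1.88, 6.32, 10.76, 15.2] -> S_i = -2.56 + 4.44*i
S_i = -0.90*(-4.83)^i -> [-0.9, 4.35, -21.0, 101.41, -489.81]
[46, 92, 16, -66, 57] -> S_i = Random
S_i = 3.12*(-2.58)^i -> [3.12, -8.05, 20.77, -53.58, 138.24]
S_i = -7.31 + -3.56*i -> [-7.31, -10.87, -14.43, -17.99, -21.55]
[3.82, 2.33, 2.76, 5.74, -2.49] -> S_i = Random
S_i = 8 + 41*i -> [8, 49, 90, 131, 172]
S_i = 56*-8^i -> [56, -448, 3584, -28672, 229376]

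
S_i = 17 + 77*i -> [17, 94, 171, 248, 325]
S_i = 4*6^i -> [4, 24, 144, 864, 5184]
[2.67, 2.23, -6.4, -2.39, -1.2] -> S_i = Random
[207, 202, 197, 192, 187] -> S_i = 207 + -5*i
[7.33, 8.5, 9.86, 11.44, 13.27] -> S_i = 7.33*1.16^i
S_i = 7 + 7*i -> [7, 14, 21, 28, 35]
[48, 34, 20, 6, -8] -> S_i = 48 + -14*i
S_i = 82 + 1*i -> [82, 83, 84, 85, 86]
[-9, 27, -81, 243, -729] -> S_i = -9*-3^i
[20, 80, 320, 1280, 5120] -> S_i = 20*4^i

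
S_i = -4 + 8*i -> [-4, 4, 12, 20, 28]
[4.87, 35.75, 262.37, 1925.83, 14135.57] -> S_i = 4.87*7.34^i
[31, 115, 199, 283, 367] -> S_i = 31 + 84*i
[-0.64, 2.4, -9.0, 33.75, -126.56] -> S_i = -0.64*(-3.75)^i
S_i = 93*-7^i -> [93, -651, 4557, -31899, 223293]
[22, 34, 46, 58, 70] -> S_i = 22 + 12*i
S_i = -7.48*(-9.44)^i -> [-7.48, 70.61, -666.57, 6292.42, -59400.43]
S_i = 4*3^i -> [4, 12, 36, 108, 324]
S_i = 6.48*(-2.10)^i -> [6.48, -13.61, 28.58, -60.01, 126.02]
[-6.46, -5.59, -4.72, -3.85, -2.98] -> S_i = -6.46 + 0.87*i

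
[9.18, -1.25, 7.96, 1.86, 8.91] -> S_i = Random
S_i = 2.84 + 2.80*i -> [2.84, 5.64, 8.44, 11.24, 14.04]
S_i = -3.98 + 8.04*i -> [-3.98, 4.06, 12.1, 20.14, 28.18]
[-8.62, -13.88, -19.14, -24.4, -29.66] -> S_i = -8.62 + -5.26*i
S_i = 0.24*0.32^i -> [0.24, 0.08, 0.02, 0.01, 0.0]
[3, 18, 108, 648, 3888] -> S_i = 3*6^i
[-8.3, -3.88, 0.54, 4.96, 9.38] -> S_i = -8.30 + 4.42*i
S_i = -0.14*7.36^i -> [-0.14, -1.03, -7.58, -55.82, -410.81]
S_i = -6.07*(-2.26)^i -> [-6.07, 13.72, -31.0, 70.07, -158.35]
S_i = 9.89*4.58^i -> [9.89, 45.3, 207.46, 950.15, 4351.69]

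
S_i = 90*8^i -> [90, 720, 5760, 46080, 368640]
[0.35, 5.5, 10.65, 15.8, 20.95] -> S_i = 0.35 + 5.15*i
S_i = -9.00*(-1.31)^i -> [-9.0, 11.79, -15.44, 20.23, -26.5]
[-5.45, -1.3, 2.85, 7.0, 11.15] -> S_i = -5.45 + 4.15*i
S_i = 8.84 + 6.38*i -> [8.84, 15.22, 21.6, 27.98, 34.36]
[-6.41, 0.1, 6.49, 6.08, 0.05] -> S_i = Random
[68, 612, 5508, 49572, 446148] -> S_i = 68*9^i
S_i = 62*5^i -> [62, 310, 1550, 7750, 38750]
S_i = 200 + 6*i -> [200, 206, 212, 218, 224]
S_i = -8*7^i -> [-8, -56, -392, -2744, -19208]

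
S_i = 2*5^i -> [2, 10, 50, 250, 1250]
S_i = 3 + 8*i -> [3, 11, 19, 27, 35]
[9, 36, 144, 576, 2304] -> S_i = 9*4^i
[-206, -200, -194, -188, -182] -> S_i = -206 + 6*i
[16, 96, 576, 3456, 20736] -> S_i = 16*6^i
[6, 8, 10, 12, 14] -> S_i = 6 + 2*i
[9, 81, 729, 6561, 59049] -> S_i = 9*9^i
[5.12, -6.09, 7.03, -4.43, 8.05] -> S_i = Random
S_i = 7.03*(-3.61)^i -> [7.03, -25.38, 91.62, -330.73, 1193.94]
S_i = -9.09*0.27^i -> [-9.09, -2.45, -0.66, -0.18, -0.05]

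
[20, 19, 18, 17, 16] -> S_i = 20 + -1*i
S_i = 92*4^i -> [92, 368, 1472, 5888, 23552]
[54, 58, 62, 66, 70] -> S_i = 54 + 4*i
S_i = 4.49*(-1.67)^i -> [4.49, -7.5, 12.52, -20.91, 34.92]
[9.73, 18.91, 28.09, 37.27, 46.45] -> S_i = 9.73 + 9.18*i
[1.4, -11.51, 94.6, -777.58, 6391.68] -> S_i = 1.40*(-8.22)^i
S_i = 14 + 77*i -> [14, 91, 168, 245, 322]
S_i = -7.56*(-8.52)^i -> [-7.56, 64.41, -548.78, 4675.63, -39836.41]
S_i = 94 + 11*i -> [94, 105, 116, 127, 138]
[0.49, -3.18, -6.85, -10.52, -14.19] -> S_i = 0.49 + -3.67*i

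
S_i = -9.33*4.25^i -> [-9.33, -39.65, -168.52, -716.22, -3043.95]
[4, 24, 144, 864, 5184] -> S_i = 4*6^i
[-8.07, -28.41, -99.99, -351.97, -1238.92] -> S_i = -8.07*3.52^i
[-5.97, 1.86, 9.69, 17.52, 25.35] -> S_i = -5.97 + 7.83*i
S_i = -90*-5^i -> [-90, 450, -2250, 11250, -56250]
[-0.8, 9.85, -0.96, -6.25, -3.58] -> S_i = Random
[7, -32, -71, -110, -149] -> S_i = 7 + -39*i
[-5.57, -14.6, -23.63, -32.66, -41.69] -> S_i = -5.57 + -9.03*i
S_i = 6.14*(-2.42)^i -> [6.14, -14.86, 35.96, -87.02, 210.59]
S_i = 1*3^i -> [1, 3, 9, 27, 81]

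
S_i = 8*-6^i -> [8, -48, 288, -1728, 10368]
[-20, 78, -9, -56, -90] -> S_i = Random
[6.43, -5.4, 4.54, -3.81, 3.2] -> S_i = 6.43*(-0.84)^i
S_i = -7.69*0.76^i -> [-7.69, -5.84, -4.44, -3.38, -2.57]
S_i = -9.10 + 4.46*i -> [-9.1, -4.64, -0.18, 4.28, 8.74]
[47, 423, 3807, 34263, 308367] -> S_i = 47*9^i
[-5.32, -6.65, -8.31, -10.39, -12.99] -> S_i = -5.32*1.25^i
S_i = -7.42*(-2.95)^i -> [-7.42, 21.89, -64.57, 190.49, -561.94]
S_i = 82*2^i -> [82, 164, 328, 656, 1312]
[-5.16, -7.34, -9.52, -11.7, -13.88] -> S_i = -5.16 + -2.18*i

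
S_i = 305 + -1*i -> [305, 304, 303, 302, 301]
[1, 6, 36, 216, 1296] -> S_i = 1*6^i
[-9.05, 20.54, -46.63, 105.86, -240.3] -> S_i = -9.05*(-2.27)^i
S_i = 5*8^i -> [5, 40, 320, 2560, 20480]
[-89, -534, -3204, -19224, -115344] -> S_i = -89*6^i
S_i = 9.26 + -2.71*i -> [9.26, 6.55, 3.84, 1.13, -1.58]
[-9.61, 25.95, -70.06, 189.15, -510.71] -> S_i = -9.61*(-2.70)^i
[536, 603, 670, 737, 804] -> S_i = 536 + 67*i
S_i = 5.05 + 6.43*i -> [5.05, 11.48, 17.91, 24.34, 30.77]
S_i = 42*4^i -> [42, 168, 672, 2688, 10752]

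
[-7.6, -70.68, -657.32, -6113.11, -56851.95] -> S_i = -7.60*9.30^i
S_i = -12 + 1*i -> [-12, -11, -10, -9, -8]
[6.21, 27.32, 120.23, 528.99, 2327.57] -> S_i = 6.21*4.40^i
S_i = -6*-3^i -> [-6, 18, -54, 162, -486]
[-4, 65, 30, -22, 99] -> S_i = Random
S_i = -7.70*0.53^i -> [-7.7, -4.08, -2.16, -1.15, -0.61]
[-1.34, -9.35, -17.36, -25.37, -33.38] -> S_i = -1.34 + -8.01*i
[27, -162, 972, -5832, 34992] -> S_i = 27*-6^i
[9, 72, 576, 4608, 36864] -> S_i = 9*8^i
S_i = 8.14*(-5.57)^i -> [8.14, -45.34, 252.54, -1406.66, 7835.11]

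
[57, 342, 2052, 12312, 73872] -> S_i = 57*6^i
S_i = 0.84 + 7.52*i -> [0.84, 8.36, 15.88, 23.4, 30.92]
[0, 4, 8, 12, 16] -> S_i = 0 + 4*i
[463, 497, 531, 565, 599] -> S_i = 463 + 34*i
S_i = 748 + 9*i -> [748, 757, 766, 775, 784]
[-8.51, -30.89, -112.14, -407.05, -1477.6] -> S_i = -8.51*3.63^i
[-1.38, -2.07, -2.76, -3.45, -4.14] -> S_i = -1.38 + -0.69*i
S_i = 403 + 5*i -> [403, 408, 413, 418, 423]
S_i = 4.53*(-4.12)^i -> [4.53, -18.66, 76.89, -316.8, 1305.23]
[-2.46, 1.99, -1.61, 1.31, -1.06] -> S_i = -2.46*(-0.81)^i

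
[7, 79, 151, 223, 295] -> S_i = 7 + 72*i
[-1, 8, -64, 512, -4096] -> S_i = -1*-8^i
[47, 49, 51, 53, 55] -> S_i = 47 + 2*i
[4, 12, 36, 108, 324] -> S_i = 4*3^i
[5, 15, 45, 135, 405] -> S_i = 5*3^i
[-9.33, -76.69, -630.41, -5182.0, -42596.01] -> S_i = -9.33*8.22^i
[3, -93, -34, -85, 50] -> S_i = Random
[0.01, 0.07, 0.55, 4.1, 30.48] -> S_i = 0.01*7.43^i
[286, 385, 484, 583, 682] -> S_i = 286 + 99*i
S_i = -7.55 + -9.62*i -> [-7.55, -17.17, -26.79, -36.41, -46.03]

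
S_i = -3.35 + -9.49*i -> [-3.35, -12.84, -22.33, -31.82, -41.31]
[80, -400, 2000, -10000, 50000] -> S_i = 80*-5^i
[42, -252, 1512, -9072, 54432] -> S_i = 42*-6^i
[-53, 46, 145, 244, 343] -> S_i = -53 + 99*i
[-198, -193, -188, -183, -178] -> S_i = -198 + 5*i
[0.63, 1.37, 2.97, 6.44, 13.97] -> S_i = 0.63*2.17^i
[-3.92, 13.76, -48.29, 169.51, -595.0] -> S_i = -3.92*(-3.51)^i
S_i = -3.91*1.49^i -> [-3.91, -5.83, -8.68, -12.93, -19.27]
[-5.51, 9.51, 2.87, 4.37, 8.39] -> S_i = Random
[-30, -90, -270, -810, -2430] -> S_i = -30*3^i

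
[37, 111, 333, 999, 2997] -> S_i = 37*3^i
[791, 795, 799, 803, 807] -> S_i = 791 + 4*i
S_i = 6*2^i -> [6, 12, 24, 48, 96]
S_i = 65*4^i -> [65, 260, 1040, 4160, 16640]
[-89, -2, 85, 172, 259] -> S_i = -89 + 87*i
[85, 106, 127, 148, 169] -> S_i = 85 + 21*i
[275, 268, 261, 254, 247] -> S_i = 275 + -7*i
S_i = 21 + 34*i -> [21, 55, 89, 123, 157]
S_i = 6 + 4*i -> [6, 10, 14, 18, 22]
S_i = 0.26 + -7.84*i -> [0.26, -7.58, -15.42, -23.26, -31.1]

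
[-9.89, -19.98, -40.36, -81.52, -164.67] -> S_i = -9.89*2.02^i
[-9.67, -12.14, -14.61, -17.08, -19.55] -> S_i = -9.67 + -2.47*i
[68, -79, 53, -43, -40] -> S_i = Random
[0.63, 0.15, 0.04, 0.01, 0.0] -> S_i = 0.63*0.24^i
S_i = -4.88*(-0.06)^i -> [-4.88, 0.29, -0.02, 0.0, -0.0]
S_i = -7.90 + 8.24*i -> [-7.9, 0.34, 8.58, 16.82, 25.06]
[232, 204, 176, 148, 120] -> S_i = 232 + -28*i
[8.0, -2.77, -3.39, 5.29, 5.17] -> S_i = Random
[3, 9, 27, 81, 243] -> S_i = 3*3^i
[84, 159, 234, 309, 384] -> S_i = 84 + 75*i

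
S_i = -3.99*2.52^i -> [-3.99, -10.05, -25.34, -63.85, -160.91]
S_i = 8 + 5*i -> [8, 13, 18, 23, 28]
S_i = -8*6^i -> [-8, -48, -288, -1728, -10368]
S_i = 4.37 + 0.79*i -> [4.37, 5.16, 5.95, 6.74, 7.53]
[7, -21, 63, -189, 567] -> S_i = 7*-3^i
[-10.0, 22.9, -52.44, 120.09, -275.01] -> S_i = -10.00*(-2.29)^i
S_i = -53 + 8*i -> [-53, -45, -37, -29, -21]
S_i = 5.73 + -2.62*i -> [5.73, 3.11, 0.49, -2.13, -4.75]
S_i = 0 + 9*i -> [0, 9, 18, 27, 36]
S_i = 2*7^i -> [2, 14, 98, 686, 4802]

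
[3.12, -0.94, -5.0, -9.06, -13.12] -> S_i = 3.12 + -4.06*i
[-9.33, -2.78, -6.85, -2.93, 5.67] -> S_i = Random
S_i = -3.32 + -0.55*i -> [-3.32, -3.87, -4.42, -4.97, -5.52]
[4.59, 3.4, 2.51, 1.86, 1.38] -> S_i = 4.59*0.74^i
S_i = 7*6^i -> [7, 42, 252, 1512, 9072]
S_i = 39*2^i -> [39, 78, 156, 312, 624]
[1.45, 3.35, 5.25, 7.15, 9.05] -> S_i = 1.45 + 1.90*i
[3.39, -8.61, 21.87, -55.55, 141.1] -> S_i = 3.39*(-2.54)^i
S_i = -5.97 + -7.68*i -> [-5.97, -13.65, -21.33, -29.01, -36.69]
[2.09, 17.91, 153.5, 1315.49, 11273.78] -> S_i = 2.09*8.57^i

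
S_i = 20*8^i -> [20, 160, 1280, 10240, 81920]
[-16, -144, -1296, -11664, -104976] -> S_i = -16*9^i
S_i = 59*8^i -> [59, 472, 3776, 30208, 241664]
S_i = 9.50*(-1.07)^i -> [9.5, -10.17, 10.88, -11.64, 12.45]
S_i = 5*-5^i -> [5, -25, 125, -625, 3125]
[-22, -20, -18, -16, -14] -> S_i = -22 + 2*i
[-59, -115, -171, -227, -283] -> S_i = -59 + -56*i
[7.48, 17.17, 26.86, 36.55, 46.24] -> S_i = 7.48 + 9.69*i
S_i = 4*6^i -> [4, 24, 144, 864, 5184]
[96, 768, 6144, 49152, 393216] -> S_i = 96*8^i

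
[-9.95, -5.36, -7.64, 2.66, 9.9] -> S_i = Random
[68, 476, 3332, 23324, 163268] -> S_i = 68*7^i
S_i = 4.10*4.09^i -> [4.1, 16.77, 68.59, 280.51, 1147.3]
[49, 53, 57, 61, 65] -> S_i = 49 + 4*i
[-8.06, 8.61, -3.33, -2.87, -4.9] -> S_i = Random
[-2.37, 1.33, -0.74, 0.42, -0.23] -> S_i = -2.37*(-0.56)^i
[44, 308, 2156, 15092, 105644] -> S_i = 44*7^i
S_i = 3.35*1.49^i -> [3.35, 4.99, 7.44, 11.08, 16.51]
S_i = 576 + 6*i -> [576, 582, 588, 594, 600]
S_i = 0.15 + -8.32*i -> [0.15, -8.17, -16.49, -24.81, -33.13]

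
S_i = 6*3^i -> [6, 18, 54, 162, 486]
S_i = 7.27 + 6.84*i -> [7.27, 14.11, 20.95, 27.79, 34.63]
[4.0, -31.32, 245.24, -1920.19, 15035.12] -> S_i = 4.00*(-7.83)^i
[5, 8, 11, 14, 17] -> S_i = 5 + 3*i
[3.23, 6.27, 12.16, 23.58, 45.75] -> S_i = 3.23*1.94^i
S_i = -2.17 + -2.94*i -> [-2.17, -5.11, -8.05, -10.99, -13.93]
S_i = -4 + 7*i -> [-4, 3, 10, 17, 24]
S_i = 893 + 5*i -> [893, 898, 903, 908, 913]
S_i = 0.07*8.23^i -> [0.07, 0.58, 4.74, 39.02, 321.14]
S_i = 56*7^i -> [56, 392, 2744, 19208, 134456]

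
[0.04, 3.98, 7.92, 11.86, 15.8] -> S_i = 0.04 + 3.94*i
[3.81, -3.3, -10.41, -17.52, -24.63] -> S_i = 3.81 + -7.11*i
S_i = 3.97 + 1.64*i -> [3.97, 5.61, 7.25, 8.89, 10.53]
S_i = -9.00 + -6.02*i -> [-9.0, -15.02, -21.04, -27.06, -33.08]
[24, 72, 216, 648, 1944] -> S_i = 24*3^i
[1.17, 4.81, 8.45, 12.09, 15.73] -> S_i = 1.17 + 3.64*i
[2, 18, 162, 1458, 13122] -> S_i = 2*9^i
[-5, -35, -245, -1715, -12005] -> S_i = -5*7^i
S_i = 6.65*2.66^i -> [6.65, 17.69, 47.05, 125.16, 332.93]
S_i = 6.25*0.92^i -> [6.25, 5.75, 5.29, 4.87, 4.48]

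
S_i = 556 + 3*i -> [556, 559, 562, 565, 568]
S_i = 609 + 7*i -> [609, 616, 623, 630, 637]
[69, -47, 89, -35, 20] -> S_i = Random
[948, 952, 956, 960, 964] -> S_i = 948 + 4*i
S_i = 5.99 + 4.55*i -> [5.99, 10.54, 15.09, 19.64, 24.19]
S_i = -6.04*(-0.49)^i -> [-6.04, 2.96, -1.45, 0.71, -0.35]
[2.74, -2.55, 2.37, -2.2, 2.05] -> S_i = 2.74*(-0.93)^i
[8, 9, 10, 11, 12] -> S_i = 8 + 1*i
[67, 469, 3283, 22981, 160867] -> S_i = 67*7^i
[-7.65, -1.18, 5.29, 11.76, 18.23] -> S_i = -7.65 + 6.47*i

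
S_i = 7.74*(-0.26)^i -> [7.74, -2.01, 0.52, -0.14, 0.04]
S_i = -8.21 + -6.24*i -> [-8.21, -14.45, -20.69, -26.93, -33.17]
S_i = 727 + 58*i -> [727, 785, 843, 901, 959]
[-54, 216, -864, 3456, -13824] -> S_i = -54*-4^i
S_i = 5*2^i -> [5, 10, 20, 40, 80]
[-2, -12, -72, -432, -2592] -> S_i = -2*6^i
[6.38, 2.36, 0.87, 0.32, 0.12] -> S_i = 6.38*0.37^i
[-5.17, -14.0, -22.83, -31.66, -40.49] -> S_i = -5.17 + -8.83*i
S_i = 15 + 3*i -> [15, 18, 21, 24, 27]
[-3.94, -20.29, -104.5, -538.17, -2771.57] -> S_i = -3.94*5.15^i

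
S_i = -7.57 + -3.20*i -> [-7.57, -10.77, -13.97, -17.17, -20.37]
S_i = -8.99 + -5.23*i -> [-8.99, -14.22, -19.45, -24.68, -29.91]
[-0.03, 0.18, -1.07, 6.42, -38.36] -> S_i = -0.03*(-5.98)^i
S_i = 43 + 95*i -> [43, 138, 233, 328, 423]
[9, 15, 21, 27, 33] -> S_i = 9 + 6*i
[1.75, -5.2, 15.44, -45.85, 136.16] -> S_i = 1.75*(-2.97)^i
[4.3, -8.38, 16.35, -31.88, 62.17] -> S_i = 4.30*(-1.95)^i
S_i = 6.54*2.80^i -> [6.54, 18.31, 51.27, 143.57, 401.99]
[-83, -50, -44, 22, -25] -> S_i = Random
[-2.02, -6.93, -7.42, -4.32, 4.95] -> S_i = Random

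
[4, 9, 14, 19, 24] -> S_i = 4 + 5*i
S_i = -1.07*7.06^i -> [-1.07, -7.55, -53.33, -376.53, -2658.29]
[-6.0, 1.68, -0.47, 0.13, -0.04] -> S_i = -6.00*(-0.28)^i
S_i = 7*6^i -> [7, 42, 252, 1512, 9072]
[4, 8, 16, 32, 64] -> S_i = 4*2^i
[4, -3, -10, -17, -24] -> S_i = 4 + -7*i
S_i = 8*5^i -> [8, 40, 200, 1000, 5000]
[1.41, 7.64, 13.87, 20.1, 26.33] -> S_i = 1.41 + 6.23*i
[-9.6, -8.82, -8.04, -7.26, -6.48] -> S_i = -9.60 + 0.78*i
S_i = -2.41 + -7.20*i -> [-2.41, -9.61, -16.81, -24.01, -31.21]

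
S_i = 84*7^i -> [84, 588, 4116, 28812, 201684]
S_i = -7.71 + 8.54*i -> [-7.71, 0.83, 9.37, 17.91, 26.45]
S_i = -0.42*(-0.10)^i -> [-0.42, 0.04, -0.0, 0.0, -0.0]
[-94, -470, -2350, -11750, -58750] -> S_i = -94*5^i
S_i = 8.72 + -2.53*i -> [8.72, 6.19, 3.66, 1.13, -1.4]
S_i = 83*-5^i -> [83, -415, 2075, -10375, 51875]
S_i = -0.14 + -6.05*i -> [-0.14, -6.19, -12.24, -18.29, -24.34]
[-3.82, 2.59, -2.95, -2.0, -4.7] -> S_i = Random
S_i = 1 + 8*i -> [1, 9, 17, 25, 33]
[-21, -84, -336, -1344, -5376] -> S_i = -21*4^i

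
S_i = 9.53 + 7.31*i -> [9.53, 16.84, 24.15, 31.46, 38.77]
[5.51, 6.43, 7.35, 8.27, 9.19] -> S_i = 5.51 + 0.92*i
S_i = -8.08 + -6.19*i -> [-8.08, -14.27, -20.46, -26.65, -32.84]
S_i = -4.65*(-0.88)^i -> [-4.65, 4.09, -3.6, 3.17, -2.79]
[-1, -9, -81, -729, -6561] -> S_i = -1*9^i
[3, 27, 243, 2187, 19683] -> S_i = 3*9^i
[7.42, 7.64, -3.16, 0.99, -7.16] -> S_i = Random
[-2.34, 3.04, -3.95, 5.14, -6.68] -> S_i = -2.34*(-1.30)^i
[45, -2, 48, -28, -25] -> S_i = Random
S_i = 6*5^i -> [6, 30, 150, 750, 3750]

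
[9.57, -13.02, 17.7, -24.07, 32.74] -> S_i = 9.57*(-1.36)^i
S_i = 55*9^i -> [55, 495, 4455, 40095, 360855]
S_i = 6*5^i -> [6, 30, 150, 750, 3750]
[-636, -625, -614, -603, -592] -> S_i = -636 + 11*i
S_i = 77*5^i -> [77, 385, 1925, 9625, 48125]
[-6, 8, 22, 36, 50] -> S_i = -6 + 14*i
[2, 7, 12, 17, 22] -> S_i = 2 + 5*i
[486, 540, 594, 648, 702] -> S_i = 486 + 54*i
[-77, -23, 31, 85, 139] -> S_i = -77 + 54*i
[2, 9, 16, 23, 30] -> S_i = 2 + 7*i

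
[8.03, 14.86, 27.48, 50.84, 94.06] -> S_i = 8.03*1.85^i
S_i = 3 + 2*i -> [3, 5, 7, 9, 11]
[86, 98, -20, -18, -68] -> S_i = Random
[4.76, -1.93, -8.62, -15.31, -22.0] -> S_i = 4.76 + -6.69*i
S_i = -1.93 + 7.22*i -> [-1.93, 5.29, 12.51, 19.73, 26.95]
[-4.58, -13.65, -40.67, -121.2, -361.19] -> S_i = -4.58*2.98^i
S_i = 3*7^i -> [3, 21, 147, 1029, 7203]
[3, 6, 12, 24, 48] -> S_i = 3*2^i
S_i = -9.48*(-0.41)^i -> [-9.48, 3.89, -1.59, 0.65, -0.27]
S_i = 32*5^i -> [32, 160, 800, 4000, 20000]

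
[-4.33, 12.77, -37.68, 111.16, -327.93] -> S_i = -4.33*(-2.95)^i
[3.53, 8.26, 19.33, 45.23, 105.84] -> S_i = 3.53*2.34^i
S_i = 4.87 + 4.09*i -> [4.87, 8.96, 13.05, 17.14, 21.23]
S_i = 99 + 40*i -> [99, 139, 179, 219, 259]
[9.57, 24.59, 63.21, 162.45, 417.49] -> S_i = 9.57*2.57^i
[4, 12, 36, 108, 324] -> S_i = 4*3^i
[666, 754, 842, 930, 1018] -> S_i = 666 + 88*i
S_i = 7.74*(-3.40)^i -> [7.74, -26.32, 89.47, -304.21, 1034.32]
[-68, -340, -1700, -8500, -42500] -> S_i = -68*5^i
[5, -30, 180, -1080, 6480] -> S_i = 5*-6^i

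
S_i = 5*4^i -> [5, 20, 80, 320, 1280]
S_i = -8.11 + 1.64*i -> [-8.11, -6.47, -4.83, -3.19, -1.55]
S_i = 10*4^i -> [10, 40, 160, 640, 2560]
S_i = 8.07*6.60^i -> [8.07, 53.26, 351.53, 2320.09, 15312.61]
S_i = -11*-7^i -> [-11, 77, -539, 3773, -26411]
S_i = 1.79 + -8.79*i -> [1.79, -7.0, -15.79, -24.58, -33.37]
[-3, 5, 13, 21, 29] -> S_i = -3 + 8*i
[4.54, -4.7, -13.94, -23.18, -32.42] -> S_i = 4.54 + -9.24*i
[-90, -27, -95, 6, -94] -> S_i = Random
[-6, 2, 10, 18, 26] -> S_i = -6 + 8*i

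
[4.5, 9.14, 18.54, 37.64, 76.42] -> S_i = 4.50*2.03^i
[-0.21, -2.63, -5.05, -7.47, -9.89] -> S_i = -0.21 + -2.42*i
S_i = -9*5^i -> [-9, -45, -225, -1125, -5625]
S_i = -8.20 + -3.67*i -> [-8.2, -11.87, -15.54, -19.21, -22.88]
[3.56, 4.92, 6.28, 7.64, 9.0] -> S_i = 3.56 + 1.36*i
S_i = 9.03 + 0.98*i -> [9.03, 10.01, 10.99, 11.97, 12.95]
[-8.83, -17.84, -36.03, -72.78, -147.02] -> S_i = -8.83*2.02^i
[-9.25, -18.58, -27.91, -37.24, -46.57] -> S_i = -9.25 + -9.33*i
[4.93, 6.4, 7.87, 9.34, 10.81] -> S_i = 4.93 + 1.47*i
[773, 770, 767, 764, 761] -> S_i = 773 + -3*i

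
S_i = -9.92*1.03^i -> [-9.92, -10.22, -10.52, -10.84, -11.17]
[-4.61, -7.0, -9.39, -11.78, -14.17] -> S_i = -4.61 + -2.39*i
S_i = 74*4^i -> [74, 296, 1184, 4736, 18944]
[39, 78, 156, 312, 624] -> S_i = 39*2^i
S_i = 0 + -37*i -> [0, -37, -74, -111, -148]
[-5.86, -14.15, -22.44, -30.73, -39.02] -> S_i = -5.86 + -8.29*i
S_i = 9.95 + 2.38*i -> [9.95, 12.33, 14.71, 17.09, 19.47]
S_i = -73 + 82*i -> [-73, 9, 91, 173, 255]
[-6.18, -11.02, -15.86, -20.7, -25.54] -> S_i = -6.18 + -4.84*i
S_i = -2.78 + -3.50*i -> [-2.78, -6.28, -9.78, -13.28, -16.78]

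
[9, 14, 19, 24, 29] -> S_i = 9 + 5*i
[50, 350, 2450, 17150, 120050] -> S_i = 50*7^i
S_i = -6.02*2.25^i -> [-6.02, -13.54, -30.48, -68.57, -154.29]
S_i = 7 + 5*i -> [7, 12, 17, 22, 27]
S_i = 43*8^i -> [43, 344, 2752, 22016, 176128]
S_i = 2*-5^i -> [2, -10, 50, -250, 1250]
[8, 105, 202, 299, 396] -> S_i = 8 + 97*i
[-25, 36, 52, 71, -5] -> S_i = Random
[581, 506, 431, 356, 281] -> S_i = 581 + -75*i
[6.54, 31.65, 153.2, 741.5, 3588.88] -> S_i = 6.54*4.84^i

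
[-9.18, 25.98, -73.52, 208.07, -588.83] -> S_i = -9.18*(-2.83)^i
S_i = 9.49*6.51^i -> [9.49, 61.78, 402.19, 2618.24, 17044.73]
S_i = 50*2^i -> [50, 100, 200, 400, 800]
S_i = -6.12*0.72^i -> [-6.12, -4.41, -3.17, -2.28, -1.64]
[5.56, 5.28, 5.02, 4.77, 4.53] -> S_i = 5.56*0.95^i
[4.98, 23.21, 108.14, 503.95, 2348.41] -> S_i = 4.98*4.66^i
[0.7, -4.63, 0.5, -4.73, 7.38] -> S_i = Random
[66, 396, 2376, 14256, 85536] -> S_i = 66*6^i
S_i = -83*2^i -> [-83, -166, -332, -664, -1328]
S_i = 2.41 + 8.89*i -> [2.41, 11.3, 20.19, 29.08, 37.97]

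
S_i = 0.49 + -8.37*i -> [0.49, -7.88, -16.25, -24.62, -32.99]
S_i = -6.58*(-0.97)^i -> [-6.58, 6.38, -6.19, 6.01, -5.83]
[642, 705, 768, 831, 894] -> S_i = 642 + 63*i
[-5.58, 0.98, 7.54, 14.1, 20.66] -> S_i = -5.58 + 6.56*i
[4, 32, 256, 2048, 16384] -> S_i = 4*8^i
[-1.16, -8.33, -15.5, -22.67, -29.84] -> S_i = -1.16 + -7.17*i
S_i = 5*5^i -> [5, 25, 125, 625, 3125]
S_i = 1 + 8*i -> [1, 9, 17, 25, 33]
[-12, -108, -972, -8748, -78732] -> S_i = -12*9^i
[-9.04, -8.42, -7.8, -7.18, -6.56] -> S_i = -9.04 + 0.62*i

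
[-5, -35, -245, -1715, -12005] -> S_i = -5*7^i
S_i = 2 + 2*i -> [2, 4, 6, 8, 10]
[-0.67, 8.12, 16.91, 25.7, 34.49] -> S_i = -0.67 + 8.79*i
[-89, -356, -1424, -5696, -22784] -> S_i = -89*4^i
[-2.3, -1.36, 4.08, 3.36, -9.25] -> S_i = Random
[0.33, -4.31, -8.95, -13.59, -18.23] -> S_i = 0.33 + -4.64*i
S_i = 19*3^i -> [19, 57, 171, 513, 1539]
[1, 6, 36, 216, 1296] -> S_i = 1*6^i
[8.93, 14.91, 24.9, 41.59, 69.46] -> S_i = 8.93*1.67^i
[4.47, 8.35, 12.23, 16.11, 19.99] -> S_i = 4.47 + 3.88*i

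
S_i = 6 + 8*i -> [6, 14, 22, 30, 38]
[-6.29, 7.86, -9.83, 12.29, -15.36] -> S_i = -6.29*(-1.25)^i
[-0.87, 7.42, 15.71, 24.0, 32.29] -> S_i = -0.87 + 8.29*i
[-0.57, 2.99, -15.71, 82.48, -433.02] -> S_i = -0.57*(-5.25)^i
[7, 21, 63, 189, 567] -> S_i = 7*3^i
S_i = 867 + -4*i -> [867, 863, 859, 855, 851]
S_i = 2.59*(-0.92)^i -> [2.59, -2.38, 2.19, -2.02, 1.86]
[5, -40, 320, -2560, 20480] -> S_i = 5*-8^i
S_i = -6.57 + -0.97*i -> [-6.57, -7.54, -8.51, -9.48, -10.45]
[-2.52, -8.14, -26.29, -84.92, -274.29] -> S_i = -2.52*3.23^i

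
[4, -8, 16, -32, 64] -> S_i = 4*-2^i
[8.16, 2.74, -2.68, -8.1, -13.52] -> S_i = 8.16 + -5.42*i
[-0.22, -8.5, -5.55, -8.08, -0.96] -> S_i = Random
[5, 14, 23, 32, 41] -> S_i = 5 + 9*i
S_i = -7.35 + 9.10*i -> [-7.35, 1.75, 10.85, 19.95, 29.05]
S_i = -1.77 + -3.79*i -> [-1.77, -5.56, -9.35, -13.14, -16.93]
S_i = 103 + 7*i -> [103, 110, 117, 124, 131]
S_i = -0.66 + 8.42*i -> [-0.66, 7.76, 16.18, 24.6, 33.02]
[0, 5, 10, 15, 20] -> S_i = 0 + 5*i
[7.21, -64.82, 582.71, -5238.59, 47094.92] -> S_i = 7.21*(-8.99)^i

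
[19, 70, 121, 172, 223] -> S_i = 19 + 51*i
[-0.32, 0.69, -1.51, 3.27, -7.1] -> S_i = -0.32*(-2.17)^i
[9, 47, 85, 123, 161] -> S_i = 9 + 38*i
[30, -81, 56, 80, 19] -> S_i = Random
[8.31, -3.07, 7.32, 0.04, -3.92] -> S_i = Random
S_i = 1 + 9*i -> [1, 10, 19, 28, 37]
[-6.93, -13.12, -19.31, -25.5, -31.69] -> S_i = -6.93 + -6.19*i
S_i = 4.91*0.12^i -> [4.91, 0.59, 0.07, 0.01, 0.0]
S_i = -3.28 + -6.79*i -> [-3.28, -10.07, -16.86, -23.65, -30.44]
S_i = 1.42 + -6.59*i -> [1.42, -5.17, -11.76, -18.35, -24.94]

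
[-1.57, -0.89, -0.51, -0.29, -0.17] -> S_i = -1.57*0.57^i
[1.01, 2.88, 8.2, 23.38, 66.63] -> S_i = 1.01*2.85^i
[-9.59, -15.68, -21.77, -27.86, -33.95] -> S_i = -9.59 + -6.09*i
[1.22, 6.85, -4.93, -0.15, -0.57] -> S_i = Random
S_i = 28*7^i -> [28, 196, 1372, 9604, 67228]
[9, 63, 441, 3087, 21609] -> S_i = 9*7^i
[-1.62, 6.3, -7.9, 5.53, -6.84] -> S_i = Random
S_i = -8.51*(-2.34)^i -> [-8.51, 19.91, -46.6, 109.04, -255.15]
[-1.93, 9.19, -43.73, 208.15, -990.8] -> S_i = -1.93*(-4.76)^i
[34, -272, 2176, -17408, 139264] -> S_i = 34*-8^i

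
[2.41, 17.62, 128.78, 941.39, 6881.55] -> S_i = 2.41*7.31^i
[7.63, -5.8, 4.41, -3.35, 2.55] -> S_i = 7.63*(-0.76)^i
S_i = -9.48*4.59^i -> [-9.48, -43.51, -199.73, -916.74, -4207.84]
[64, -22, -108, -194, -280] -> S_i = 64 + -86*i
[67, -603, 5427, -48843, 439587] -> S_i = 67*-9^i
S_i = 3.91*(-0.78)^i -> [3.91, -3.05, 2.38, -1.86, 1.45]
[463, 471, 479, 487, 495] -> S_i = 463 + 8*i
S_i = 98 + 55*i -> [98, 153, 208, 263, 318]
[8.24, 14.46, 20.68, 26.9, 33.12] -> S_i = 8.24 + 6.22*i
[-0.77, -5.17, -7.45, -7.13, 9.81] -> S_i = Random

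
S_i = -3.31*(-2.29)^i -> [-3.31, 7.58, -17.36, 39.75, -91.03]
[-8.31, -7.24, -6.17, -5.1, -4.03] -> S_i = -8.31 + 1.07*i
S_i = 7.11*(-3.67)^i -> [7.11, -26.09, 95.76, -351.45, 1289.83]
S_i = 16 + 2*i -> [16, 18, 20, 22, 24]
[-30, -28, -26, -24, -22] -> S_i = -30 + 2*i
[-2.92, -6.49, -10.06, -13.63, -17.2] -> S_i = -2.92 + -3.57*i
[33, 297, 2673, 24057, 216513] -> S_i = 33*9^i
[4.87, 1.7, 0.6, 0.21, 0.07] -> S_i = 4.87*0.35^i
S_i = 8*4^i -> [8, 32, 128, 512, 2048]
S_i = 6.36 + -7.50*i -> [6.36, -1.14, -8.64, -16.14, -23.64]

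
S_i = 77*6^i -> [77, 462, 2772, 16632, 99792]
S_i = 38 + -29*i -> [38, 9, -20, -49, -78]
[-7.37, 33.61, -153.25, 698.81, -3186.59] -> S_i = -7.37*(-4.56)^i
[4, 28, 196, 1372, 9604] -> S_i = 4*7^i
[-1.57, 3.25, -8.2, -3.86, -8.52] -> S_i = Random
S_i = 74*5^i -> [74, 370, 1850, 9250, 46250]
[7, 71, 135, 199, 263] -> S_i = 7 + 64*i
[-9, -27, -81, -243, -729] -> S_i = -9*3^i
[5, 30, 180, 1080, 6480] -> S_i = 5*6^i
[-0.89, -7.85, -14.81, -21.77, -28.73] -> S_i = -0.89 + -6.96*i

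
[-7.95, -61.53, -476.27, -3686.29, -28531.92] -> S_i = -7.95*7.74^i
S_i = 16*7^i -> [16, 112, 784, 5488, 38416]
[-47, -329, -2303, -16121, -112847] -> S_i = -47*7^i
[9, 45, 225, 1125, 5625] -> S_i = 9*5^i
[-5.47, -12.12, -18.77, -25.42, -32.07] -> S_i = -5.47 + -6.65*i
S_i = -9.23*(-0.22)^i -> [-9.23, 2.03, -0.45, 0.1, -0.02]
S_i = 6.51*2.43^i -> [6.51, 15.82, 38.44, 93.41, 226.99]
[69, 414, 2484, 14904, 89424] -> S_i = 69*6^i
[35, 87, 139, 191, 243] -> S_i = 35 + 52*i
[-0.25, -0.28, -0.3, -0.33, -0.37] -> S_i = -0.25*1.10^i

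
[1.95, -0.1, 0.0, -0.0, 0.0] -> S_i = 1.95*(-0.05)^i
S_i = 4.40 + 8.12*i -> [4.4, 12.52, 20.64, 28.76, 36.88]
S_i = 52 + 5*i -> [52, 57, 62, 67, 72]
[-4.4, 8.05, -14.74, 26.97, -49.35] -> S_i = -4.40*(-1.83)^i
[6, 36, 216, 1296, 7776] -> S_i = 6*6^i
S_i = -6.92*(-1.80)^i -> [-6.92, 12.46, -22.42, 40.36, -72.64]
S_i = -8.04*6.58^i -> [-8.04, -52.9, -348.1, -2290.52, -15071.61]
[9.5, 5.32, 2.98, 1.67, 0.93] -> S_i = 9.50*0.56^i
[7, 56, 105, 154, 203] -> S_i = 7 + 49*i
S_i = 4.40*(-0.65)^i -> [4.4, -2.86, 1.86, -1.21, 0.79]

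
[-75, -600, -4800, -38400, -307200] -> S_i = -75*8^i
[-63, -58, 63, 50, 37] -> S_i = Random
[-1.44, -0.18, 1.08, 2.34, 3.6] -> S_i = -1.44 + 1.26*i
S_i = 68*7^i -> [68, 476, 3332, 23324, 163268]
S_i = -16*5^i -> [-16, -80, -400, -2000, -10000]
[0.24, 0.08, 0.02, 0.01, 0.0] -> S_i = 0.24*0.32^i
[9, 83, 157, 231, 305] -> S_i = 9 + 74*i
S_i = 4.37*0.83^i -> [4.37, 3.63, 3.01, 2.5, 2.07]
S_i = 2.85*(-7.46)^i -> [2.85, -21.26, 158.61, -1183.21, 8826.74]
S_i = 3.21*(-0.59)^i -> [3.21, -1.89, 1.12, -0.66, 0.39]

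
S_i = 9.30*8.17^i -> [9.3, 75.98, 620.76, 5071.65, 41435.37]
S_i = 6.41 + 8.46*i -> [6.41, 14.87, 23.33, 31.79, 40.25]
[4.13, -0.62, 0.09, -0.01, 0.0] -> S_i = 4.13*(-0.15)^i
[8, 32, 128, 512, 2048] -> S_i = 8*4^i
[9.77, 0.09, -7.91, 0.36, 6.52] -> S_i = Random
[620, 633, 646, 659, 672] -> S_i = 620 + 13*i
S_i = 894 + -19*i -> [894, 875, 856, 837, 818]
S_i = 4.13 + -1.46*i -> [4.13, 2.67, 1.21, -0.25, -1.71]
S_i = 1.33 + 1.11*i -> [1.33, 2.44, 3.55, 4.66, 5.77]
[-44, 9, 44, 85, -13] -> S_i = Random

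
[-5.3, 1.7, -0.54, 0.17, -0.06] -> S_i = -5.30*(-0.32)^i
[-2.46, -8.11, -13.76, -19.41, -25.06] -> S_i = -2.46 + -5.65*i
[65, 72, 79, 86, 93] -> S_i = 65 + 7*i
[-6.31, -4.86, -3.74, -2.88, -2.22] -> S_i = -6.31*0.77^i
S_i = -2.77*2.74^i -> [-2.77, -7.59, -20.8, -56.98, -156.13]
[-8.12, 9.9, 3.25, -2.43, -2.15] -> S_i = Random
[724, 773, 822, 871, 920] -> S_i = 724 + 49*i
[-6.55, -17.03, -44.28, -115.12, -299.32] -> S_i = -6.55*2.60^i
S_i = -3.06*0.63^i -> [-3.06, -1.93, -1.21, -0.77, -0.48]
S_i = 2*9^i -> [2, 18, 162, 1458, 13122]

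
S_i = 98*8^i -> [98, 784, 6272, 50176, 401408]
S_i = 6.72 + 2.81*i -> [6.72, 9.53, 12.34, 15.15, 17.96]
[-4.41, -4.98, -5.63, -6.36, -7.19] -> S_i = -4.41*1.13^i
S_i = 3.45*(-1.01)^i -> [3.45, -3.48, 3.52, -3.55, 3.59]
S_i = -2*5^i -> [-2, -10, -50, -250, -1250]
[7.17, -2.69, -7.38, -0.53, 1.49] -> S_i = Random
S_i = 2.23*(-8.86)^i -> [2.23, -19.76, 175.05, -1550.98, 13741.68]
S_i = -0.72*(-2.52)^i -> [-0.72, 1.81, -4.57, 11.52, -29.04]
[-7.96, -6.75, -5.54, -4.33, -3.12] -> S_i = -7.96 + 1.21*i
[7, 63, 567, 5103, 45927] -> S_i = 7*9^i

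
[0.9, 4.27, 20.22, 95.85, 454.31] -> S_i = 0.90*4.74^i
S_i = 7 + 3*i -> [7, 10, 13, 16, 19]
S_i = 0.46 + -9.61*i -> [0.46, -9.15, -18.76, -28.37, -37.98]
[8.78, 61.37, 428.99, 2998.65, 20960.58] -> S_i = 8.78*6.99^i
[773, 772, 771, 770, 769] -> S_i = 773 + -1*i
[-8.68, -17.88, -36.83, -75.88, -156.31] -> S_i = -8.68*2.06^i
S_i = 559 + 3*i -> [559, 562, 565, 568, 571]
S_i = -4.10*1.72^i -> [-4.1, -7.05, -12.13, -20.86, -35.88]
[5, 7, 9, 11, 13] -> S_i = 5 + 2*i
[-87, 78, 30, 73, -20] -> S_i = Random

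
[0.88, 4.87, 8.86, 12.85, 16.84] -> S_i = 0.88 + 3.99*i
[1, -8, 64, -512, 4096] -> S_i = 1*-8^i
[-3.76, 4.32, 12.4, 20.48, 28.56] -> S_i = -3.76 + 8.08*i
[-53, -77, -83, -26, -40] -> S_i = Random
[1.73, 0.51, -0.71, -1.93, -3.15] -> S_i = 1.73 + -1.22*i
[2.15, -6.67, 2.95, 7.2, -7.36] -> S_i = Random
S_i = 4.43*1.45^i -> [4.43, 6.42, 9.31, 13.51, 19.58]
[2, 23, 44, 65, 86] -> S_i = 2 + 21*i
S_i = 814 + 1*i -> [814, 815, 816, 817, 818]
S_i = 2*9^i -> [2, 18, 162, 1458, 13122]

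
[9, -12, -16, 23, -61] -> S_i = Random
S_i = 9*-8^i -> [9, -72, 576, -4608, 36864]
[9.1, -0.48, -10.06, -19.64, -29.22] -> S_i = 9.10 + -9.58*i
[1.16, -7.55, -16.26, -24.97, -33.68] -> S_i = 1.16 + -8.71*i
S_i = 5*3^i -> [5, 15, 45, 135, 405]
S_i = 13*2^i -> [13, 26, 52, 104, 208]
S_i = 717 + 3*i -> [717, 720, 723, 726, 729]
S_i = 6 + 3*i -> [6, 9, 12, 15, 18]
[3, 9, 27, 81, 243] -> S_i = 3*3^i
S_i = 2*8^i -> [2, 16, 128, 1024, 8192]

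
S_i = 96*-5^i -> [96, -480, 2400, -12000, 60000]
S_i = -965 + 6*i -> [-965, -959, -953, -947, -941]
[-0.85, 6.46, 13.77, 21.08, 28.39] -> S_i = -0.85 + 7.31*i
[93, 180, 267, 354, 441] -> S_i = 93 + 87*i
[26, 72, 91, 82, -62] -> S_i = Random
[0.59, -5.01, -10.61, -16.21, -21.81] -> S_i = 0.59 + -5.60*i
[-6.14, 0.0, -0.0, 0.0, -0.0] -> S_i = -6.14*-0.00^i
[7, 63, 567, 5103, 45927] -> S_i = 7*9^i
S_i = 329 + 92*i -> [329, 421, 513, 605, 697]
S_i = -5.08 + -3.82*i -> [-5.08, -8.9, -12.72, -16.54, -20.36]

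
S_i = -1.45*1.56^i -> [-1.45, -2.26, -3.53, -5.5, -8.59]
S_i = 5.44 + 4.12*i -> [5.44, 9.56, 13.68, 17.8, 21.92]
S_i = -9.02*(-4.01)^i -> [-9.02, 36.17, -145.04, 581.62, -2332.3]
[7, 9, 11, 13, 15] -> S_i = 7 + 2*i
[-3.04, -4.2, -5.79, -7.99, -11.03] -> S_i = -3.04*1.38^i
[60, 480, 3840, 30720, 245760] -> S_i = 60*8^i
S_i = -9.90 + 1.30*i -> [-9.9, -8.6, -7.3, -6.0, -4.7]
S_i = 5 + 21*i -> [5, 26, 47, 68, 89]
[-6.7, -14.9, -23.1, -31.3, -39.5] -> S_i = -6.70 + -8.20*i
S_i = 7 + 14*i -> [7, 21, 35, 49, 63]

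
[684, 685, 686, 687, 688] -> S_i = 684 + 1*i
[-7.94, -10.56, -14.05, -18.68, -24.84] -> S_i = -7.94*1.33^i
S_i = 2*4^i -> [2, 8, 32, 128, 512]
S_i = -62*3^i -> [-62, -186, -558, -1674, -5022]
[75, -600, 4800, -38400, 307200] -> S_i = 75*-8^i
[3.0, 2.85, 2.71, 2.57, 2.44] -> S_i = 3.00*0.95^i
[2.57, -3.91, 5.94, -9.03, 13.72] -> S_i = 2.57*(-1.52)^i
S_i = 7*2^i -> [7, 14, 28, 56, 112]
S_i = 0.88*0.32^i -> [0.88, 0.28, 0.09, 0.03, 0.01]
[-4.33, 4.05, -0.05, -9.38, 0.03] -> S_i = Random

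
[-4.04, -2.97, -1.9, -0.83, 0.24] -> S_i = -4.04 + 1.07*i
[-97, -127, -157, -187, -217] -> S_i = -97 + -30*i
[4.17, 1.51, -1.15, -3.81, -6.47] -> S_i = 4.17 + -2.66*i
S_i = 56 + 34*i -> [56, 90, 124, 158, 192]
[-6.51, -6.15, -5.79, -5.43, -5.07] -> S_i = -6.51 + 0.36*i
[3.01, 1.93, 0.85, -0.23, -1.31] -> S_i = 3.01 + -1.08*i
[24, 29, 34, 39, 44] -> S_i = 24 + 5*i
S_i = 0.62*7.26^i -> [0.62, 4.5, 32.68, 237.25, 1722.42]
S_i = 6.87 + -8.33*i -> [6.87, -1.46, -9.79, -18.12, -26.45]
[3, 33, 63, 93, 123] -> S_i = 3 + 30*i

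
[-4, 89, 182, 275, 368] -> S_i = -4 + 93*i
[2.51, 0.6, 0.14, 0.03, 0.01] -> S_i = 2.51*0.24^i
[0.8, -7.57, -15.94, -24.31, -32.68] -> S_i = 0.80 + -8.37*i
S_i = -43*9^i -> [-43, -387, -3483, -31347, -282123]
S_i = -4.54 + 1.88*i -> [-4.54, -2.66, -0.78, 1.1, 2.98]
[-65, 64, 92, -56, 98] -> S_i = Random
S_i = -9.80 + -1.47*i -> [-9.8, -11.27, -12.74, -14.21, -15.68]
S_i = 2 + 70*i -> [2, 72, 142, 212, 282]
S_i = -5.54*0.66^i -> [-5.54, -3.66, -2.41, -1.59, -1.05]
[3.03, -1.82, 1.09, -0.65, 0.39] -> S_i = 3.03*(-0.60)^i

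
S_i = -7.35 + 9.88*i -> [-7.35, 2.53, 12.41, 22.29, 32.17]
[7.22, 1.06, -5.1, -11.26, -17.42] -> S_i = 7.22 + -6.16*i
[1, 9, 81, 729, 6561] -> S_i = 1*9^i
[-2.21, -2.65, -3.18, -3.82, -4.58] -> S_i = -2.21*1.20^i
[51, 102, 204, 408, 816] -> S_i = 51*2^i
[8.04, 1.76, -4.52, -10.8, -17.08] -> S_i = 8.04 + -6.28*i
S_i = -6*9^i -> [-6, -54, -486, -4374, -39366]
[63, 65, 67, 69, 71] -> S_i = 63 + 2*i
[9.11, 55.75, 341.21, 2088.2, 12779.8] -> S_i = 9.11*6.12^i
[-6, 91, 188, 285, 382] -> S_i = -6 + 97*i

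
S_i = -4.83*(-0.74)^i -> [-4.83, 3.57, -2.64, 1.96, -1.45]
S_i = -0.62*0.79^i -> [-0.62, -0.49, -0.39, -0.31, -0.24]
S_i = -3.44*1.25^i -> [-3.44, -4.3, -5.38, -6.72, -8.4]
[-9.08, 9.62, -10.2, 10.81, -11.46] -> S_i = -9.08*(-1.06)^i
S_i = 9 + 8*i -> [9, 17, 25, 33, 41]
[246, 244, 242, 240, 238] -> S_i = 246 + -2*i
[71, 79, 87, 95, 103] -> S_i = 71 + 8*i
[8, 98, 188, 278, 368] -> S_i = 8 + 90*i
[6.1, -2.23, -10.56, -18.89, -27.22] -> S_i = 6.10 + -8.33*i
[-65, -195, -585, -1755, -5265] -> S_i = -65*3^i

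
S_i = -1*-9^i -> [-1, 9, -81, 729, -6561]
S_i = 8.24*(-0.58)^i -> [8.24, -4.78, 2.77, -1.61, 0.93]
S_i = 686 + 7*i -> [686, 693, 700, 707, 714]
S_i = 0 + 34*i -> [0, 34, 68, 102, 136]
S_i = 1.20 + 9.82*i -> [1.2, 11.02, 20.84, 30.66, 40.48]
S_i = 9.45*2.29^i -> [9.45, 21.64, 49.56, 113.48, 259.88]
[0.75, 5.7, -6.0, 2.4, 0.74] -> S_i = Random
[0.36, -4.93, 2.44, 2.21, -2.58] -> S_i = Random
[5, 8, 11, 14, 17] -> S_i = 5 + 3*i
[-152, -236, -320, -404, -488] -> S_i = -152 + -84*i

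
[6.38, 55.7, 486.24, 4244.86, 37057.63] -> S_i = 6.38*8.73^i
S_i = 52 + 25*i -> [52, 77, 102, 127, 152]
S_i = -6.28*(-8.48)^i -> [-6.28, 53.25, -451.6, 3829.55, -32474.54]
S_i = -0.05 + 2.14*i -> [-0.05, 2.09, 4.23, 6.37, 8.51]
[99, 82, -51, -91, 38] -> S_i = Random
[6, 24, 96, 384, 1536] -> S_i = 6*4^i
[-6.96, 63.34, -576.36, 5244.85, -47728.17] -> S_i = -6.96*(-9.10)^i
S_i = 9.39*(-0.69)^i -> [9.39, -6.48, 4.47, -3.08, 2.13]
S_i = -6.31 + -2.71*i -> [-6.31, -9.02, -11.73, -14.44, -17.15]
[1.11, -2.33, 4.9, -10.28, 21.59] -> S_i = 1.11*(-2.10)^i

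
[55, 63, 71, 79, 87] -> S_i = 55 + 8*i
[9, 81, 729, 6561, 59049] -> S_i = 9*9^i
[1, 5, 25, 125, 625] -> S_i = 1*5^i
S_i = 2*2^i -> [2, 4, 8, 16, 32]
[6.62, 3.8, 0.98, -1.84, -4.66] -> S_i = 6.62 + -2.82*i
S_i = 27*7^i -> [27, 189, 1323, 9261, 64827]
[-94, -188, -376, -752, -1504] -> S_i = -94*2^i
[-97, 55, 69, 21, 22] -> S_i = Random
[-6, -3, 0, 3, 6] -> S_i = -6 + 3*i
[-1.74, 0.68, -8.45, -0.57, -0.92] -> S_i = Random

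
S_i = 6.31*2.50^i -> [6.31, 15.77, 39.44, 98.59, 246.48]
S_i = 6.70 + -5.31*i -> [6.7, 1.39, -3.92, -9.23, -14.54]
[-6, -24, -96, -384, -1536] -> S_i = -6*4^i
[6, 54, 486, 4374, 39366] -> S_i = 6*9^i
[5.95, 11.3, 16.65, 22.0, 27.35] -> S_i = 5.95 + 5.35*i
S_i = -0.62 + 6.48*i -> [-0.62, 5.86, 12.34, 18.82, 25.3]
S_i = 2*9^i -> [2, 18, 162, 1458, 13122]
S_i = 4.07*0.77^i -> [4.07, 3.13, 2.41, 1.86, 1.43]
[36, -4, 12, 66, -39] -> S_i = Random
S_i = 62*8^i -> [62, 496, 3968, 31744, 253952]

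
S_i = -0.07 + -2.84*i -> [-0.07, -2.91, -5.75, -8.59, -11.43]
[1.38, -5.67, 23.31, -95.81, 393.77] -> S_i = 1.38*(-4.11)^i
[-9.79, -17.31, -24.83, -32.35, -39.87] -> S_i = -9.79 + -7.52*i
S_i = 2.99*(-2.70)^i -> [2.99, -8.07, 21.8, -58.85, 158.9]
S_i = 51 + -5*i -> [51, 46, 41, 36, 31]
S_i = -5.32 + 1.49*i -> [-5.32, -3.83, -2.34, -0.85, 0.64]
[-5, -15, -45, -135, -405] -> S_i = -5*3^i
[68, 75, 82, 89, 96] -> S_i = 68 + 7*i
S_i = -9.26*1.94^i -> [-9.26, -17.96, -34.85, -67.61, -131.16]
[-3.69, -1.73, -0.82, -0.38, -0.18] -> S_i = -3.69*0.47^i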